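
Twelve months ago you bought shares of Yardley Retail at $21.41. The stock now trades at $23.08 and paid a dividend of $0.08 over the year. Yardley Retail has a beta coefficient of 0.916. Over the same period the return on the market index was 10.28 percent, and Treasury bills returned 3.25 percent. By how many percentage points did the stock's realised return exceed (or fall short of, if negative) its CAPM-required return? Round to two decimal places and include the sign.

-1.52%

Realised HPR = (P1 + D1 − P0) / P0 = (23.08 + 0.08 − 21.41) / 21.41 = 1.75 / 21.41 = 8.1738%
MRP = 10.28% − 3.25% = 7.03%
CAPM required = R_f + β·MRP = 3.25% + 0.916 × 7.03% = 9.68948%
α = realised − required = 8.1738% − 9.68948% = -1.52%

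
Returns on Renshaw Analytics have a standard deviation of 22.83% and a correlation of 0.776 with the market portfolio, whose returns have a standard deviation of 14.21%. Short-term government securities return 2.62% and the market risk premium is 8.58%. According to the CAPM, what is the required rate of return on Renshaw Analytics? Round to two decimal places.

13.32%

β = ρ × σ_i / σ_m = 0.776 × 22.83% / 14.21% = 1.2467
E(R) = 2.62% + 1.2467 × 8.58% = 13.32%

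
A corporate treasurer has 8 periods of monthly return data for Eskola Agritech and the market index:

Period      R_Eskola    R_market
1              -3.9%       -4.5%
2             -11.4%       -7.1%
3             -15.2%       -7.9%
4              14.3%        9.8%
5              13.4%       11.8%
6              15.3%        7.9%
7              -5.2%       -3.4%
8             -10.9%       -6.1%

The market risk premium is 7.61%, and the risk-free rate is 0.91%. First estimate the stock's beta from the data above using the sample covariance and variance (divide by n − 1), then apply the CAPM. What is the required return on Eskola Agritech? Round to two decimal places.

Mean R_i = (-3.9 − 11.4 − 15.2 + 14.3 + 13.4 + 15.3 − 5.2 − 10.9) / 8 = -0.4500%
Mean R_m = (-4.5 − 7.1 − 7.9 + 9.8 + 11.8 + 7.9 − 3.4 − 6.1) / 8 = 0.0625%
Σ(R_i − R̄_i)(R_m − R̄_m) = 722.0950  ⇒  Cov = 722.0950 / 7 = 103.1564
Σ(R_m − R̄_m)² = 479.4988  ⇒  Var(R_m) = 479.4988 / 7 = 68.4998
β = Cov / Var(R_m) = 103.1564 / 68.4998 = 1.5059
E(R) = R_f + β × MRP = 0.91% + 1.5059 × 7.61% = 12.37%

12.37%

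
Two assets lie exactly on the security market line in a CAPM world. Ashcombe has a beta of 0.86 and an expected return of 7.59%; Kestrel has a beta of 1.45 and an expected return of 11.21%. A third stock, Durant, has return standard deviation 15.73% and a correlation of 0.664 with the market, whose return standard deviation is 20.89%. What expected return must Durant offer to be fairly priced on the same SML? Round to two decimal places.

5.38%

MRP = (11.21% − 7.59%) / (1.45 − 0.86) = 6.1356%
R_f = 7.59% − 0.86 × 6.1356% = 2.3134%
β_Durant = ρ·σ_i/σ_m = 0.664 × 15.73 / 20.89 = 0.5000
E(R_Durant) = R_f + β × MRP = 2.3134% + 0.5000 × 6.1356% = 5.38%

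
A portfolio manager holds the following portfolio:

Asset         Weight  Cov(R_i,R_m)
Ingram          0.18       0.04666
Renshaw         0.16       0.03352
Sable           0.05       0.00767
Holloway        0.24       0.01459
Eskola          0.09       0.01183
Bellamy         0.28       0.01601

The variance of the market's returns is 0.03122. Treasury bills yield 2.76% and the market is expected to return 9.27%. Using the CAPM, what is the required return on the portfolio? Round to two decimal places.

β_Ingram = 0.04666 / 0.03122 = 1.4946
β_Renshaw = 0.03352 / 0.03122 = 1.0737
β_Sable = 0.00767 / 0.03122 = 0.2457
β_Holloway = 0.01459 / 0.03122 = 0.4673
β_Eskola = 0.01183 / 0.03122 = 0.3789
β_Bellamy = 0.01601 / 0.03122 = 0.5128
β_P = Σ w_i β_i = 0.18×1.4946 + 0.16×1.0737 + 0.05×0.2457 + 0.24×0.4673 + 0.09×0.3789 + 0.28×0.5128 = 0.7429
MRP = 9.27% − 2.76% = 6.51%
E(R_P) = R_f + β_P × MRP = 2.76% + 0.7429 × 6.51% = 7.60%

7.60%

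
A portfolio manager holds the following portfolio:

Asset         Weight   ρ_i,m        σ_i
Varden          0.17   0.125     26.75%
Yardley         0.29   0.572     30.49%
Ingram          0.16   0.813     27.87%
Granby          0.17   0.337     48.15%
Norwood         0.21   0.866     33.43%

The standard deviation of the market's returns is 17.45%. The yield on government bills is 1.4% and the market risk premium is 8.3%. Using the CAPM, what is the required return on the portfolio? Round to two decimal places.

β_Varden = 0.125 × 26.75% / 17.45% = 0.1916
β_Yardley = 0.572 × 30.49% / 17.45% = 0.9994
β_Ingram = 0.813 × 27.87% / 17.45% = 1.2985
β_Granby = 0.337 × 48.15% / 17.45% = 0.9299
β_Norwood = 0.866 × 33.43% / 17.45% = 1.6590
β_P = Σ w_i β_i = 0.17×0.1916 + 0.29×0.9994 + 0.16×1.2985 + 0.17×0.9299 + 0.21×1.6590 = 1.0366
E(R_P) = R_f + β_P × MRP = 1.4% + 1.0366 × 8.3% = 10.00%

10.00%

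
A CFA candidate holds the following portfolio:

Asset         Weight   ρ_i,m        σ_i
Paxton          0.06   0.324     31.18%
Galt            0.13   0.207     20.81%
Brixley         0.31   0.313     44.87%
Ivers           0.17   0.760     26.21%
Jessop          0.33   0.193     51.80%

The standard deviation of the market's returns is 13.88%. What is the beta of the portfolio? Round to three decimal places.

0.879

β_Paxton = 0.324 × 31.18% / 13.88% = 0.7278
β_Galt = 0.207 × 20.81% / 13.88% = 0.3104
β_Brixley = 0.313 × 44.87% / 13.88% = 1.0118
β_Ivers = 0.760 × 26.21% / 13.88% = 1.4351
β_Jessop = 0.193 × 51.80% / 13.88% = 0.7203
β_P = Σ w_i β_i = 0.06×0.7278 + 0.13×0.3104 + 0.31×1.0118 + 0.17×1.4351 + 0.33×0.7203 = 0.8793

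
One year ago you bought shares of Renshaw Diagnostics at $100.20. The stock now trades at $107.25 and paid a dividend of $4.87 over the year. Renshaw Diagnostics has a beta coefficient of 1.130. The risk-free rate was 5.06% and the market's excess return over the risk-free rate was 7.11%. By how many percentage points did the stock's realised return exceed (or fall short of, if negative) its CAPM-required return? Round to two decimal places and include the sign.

-1.20%

Realised HPR = (P1 + D1 − P0) / P0 = (107.25 + 4.87 − 100.20) / 100.20 = 11.92 / 100.20 = 11.8962%
CAPM required = R_f + β·MRP = 5.06% + 1.130 × 7.11% = 13.09430%
α = realised − required = 11.8962% − 13.09430% = -1.20%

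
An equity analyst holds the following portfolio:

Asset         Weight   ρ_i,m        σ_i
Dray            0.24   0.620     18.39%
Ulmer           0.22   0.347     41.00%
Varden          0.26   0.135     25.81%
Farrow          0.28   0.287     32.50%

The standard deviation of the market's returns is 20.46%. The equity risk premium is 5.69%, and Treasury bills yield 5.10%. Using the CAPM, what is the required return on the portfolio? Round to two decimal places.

β_Dray = 0.620 × 18.39% / 20.46% = 0.5573
β_Ulmer = 0.347 × 41.00% / 20.46% = 0.6954
β_Varden = 0.135 × 25.81% / 20.46% = 0.1703
β_Farrow = 0.287 × 32.50% / 20.46% = 0.4559
β_P = Σ w_i β_i = 0.24×0.5573 + 0.22×0.6954 + 0.26×0.1703 + 0.28×0.4559 = 0.4587
E(R_P) = R_f + β_P × MRP = 5.10% + 0.4587 × 5.69% = 7.71%

7.71%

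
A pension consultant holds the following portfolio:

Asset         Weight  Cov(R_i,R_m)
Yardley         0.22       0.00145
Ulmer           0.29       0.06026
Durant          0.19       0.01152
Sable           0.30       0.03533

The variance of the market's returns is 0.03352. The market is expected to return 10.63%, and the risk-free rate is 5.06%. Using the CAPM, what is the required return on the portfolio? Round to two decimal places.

β_Yardley = 0.00145 / 0.03352 = 0.0433
β_Ulmer = 0.06026 / 0.03352 = 1.7977
β_Durant = 0.01152 / 0.03352 = 0.3437
β_Sable = 0.03533 / 0.03352 = 1.0540
β_P = Σ w_i β_i = 0.22×0.0433 + 0.29×1.7977 + 0.19×0.3437 + 0.30×1.0540 = 0.9124
MRP = 10.63% − 5.06% = 5.57%
E(R_P) = R_f + β_P × MRP = 5.06% + 0.9124 × 5.57% = 10.14%

10.14%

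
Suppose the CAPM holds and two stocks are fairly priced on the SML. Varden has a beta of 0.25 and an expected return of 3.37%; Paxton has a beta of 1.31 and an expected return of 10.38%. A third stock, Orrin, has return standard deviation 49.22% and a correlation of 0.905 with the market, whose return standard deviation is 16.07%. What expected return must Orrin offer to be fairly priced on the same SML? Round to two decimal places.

20.05%

MRP = (10.38% − 3.37%) / (1.31 − 0.25) = 6.6132%
R_f = 3.37% − 0.25 × 6.6132% = 1.7167%
β_Orrin = ρ·σ_i/σ_m = 0.905 × 49.22 / 16.07 = 2.7719
E(R_Orrin) = R_f + β × MRP = 1.7167% + 2.7719 × 6.6132% = 20.05%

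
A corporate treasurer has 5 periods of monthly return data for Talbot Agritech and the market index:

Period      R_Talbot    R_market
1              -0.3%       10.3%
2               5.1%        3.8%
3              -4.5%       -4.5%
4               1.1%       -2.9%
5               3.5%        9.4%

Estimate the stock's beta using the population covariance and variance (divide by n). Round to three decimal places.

0.272

Mean R_i = (-0.3 + 5.1 − 4.5 + 1.1 + 3.5) / 5 = 0.9800%
Mean R_m = (10.3 + 3.8 − 4.5 − 2.9 + 9.4) / 5 = 3.2200%
Σ(R_i − R̄_i)(R_m − R̄_m) = 50.4720  ⇒  Cov = 50.4720 / 5 = 10.0944
Σ(R_m − R̄_m)² = 185.7080  ⇒  Var(R_m) = 185.7080 / 5 = 37.1416
β = Cov / Var(R_m) = 10.0944 / 37.1416 = 0.2718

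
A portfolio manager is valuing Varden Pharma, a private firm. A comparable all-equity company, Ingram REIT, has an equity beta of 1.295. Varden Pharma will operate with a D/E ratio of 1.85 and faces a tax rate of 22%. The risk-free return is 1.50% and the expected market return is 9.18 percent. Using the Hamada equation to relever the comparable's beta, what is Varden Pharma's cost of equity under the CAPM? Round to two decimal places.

25.80%

β_L = β_U × [1 + (1 − t)(D/E)] = 1.295 × [1 + (1 − 0.22) × 1.85]
    = 1.295 × [1 + 0.78 × 1.85] = 1.295 × 2.4430 = 3.1637
MRP = 9.18% − 1.50% = 7.68%
E(R) = R_f + β_L × MRP = 1.50% + 3.1637 × 7.68% = 25.80%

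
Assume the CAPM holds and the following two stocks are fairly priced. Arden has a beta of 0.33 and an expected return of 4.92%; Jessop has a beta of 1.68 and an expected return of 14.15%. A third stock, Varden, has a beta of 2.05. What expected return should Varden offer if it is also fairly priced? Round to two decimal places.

MRP (SML slope) = (14.15% − 4.92%) / (1.68 − 0.33) = 9.23% / 1.35 = 6.8370%
R_f (intercept) = 4.92% − 0.33 × 6.8370% = 2.6638%
E(R_Varden) = R_f + β × MRP = 2.6638% + 2.05 × 6.8370% = 16.68%

16.68%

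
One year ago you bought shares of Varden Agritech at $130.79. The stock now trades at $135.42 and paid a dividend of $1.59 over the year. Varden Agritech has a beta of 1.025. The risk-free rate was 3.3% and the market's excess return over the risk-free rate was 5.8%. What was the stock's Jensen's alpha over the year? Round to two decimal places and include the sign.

Realised HPR = (P1 + D1 − P0) / P0 = (135.42 + 1.59 − 130.79) / 130.79 = 6.22 / 130.79 = 4.7557%
CAPM required = R_f + β·MRP = 3.3% + 1.025 × 5.8% = 9.2450%
α = realised − required = 4.7557% − 9.2450% = -4.49%

-4.49%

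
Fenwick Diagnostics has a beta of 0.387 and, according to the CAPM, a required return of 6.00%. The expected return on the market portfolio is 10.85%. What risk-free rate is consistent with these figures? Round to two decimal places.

2.94%

E(R) = R_f + β(E(R_m) − R_f) = R_f(1 − β) + β·E(R_m)
6.00% = R_f × (1 − 0.387) + 0.387 × 10.85%
6.00% = R_f × 0.613 + 4.19895%
R_f = (6.00% − 4.19895%) / 0.613 = 2.94%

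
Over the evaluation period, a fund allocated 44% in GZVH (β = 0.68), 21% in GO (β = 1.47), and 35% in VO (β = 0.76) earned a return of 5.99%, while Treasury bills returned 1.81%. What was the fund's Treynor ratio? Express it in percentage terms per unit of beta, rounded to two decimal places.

β_P = 0.44×0.68 + 0.21×1.47 + 0.35×0.76 = 0.8739
Treynor = (R_P − R_f) / β_P = (5.99% − 1.81%) / 0.8739 = 4.18% / 0.8739 = 4.78%

4.78%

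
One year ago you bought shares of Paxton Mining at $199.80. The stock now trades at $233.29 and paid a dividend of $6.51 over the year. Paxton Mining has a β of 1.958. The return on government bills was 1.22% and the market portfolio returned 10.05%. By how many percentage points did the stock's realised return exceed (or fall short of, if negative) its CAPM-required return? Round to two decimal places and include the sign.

+1.51%

Realised HPR = (P1 + D1 − P0) / P0 = (233.29 + 6.51 − 199.80) / 199.80 = 40.00 / 199.80 = 20.0200%
MRP = 10.05% − 1.22% = 8.83%
CAPM required = R_f + β·MRP = 1.22% + 1.958 × 8.83% = 18.50914%
α = realised − required = 20.0200% − 18.50914% = +1.51%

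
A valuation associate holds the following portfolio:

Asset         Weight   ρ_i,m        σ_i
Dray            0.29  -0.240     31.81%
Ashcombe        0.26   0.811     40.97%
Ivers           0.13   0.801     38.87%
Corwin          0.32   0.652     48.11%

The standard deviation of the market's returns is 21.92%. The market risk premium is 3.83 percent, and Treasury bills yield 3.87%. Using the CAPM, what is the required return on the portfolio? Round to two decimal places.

7.45%

β_Dray = -0.240 × 31.81% / 21.92% = -0.3483
β_Ashcombe = 0.811 × 40.97% / 21.92% = 1.5158
β_Ivers = 0.801 × 38.87% / 21.92% = 1.4204
β_Corwin = 0.652 × 48.11% / 21.92% = 1.4310
β_P = Σ w_i β_i = 0.29×-0.3483 + 0.26×1.5158 + 0.13×1.4204 + 0.32×1.4310 = 0.9357
E(R_P) = R_f + β_P × MRP = 3.87% + 0.9357 × 3.83% = 7.45%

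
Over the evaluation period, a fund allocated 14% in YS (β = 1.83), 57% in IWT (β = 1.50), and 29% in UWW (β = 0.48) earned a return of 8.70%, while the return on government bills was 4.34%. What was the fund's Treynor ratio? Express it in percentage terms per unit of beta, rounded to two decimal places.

3.49%

β_P = 0.14×1.83 + 0.57×1.50 + 0.29×0.48 = 1.2504
Treynor = (R_P − R_f) / β_P = (8.70% − 4.34%) / 1.2504 = 4.36% / 1.2504 = 3.49%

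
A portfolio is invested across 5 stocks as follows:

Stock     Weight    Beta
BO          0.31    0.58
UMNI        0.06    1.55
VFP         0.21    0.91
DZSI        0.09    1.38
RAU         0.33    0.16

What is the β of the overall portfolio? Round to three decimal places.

0.641

β_P = Σ w_i β_i = 0.31×0.58 + 0.06×1.55 + 0.21×0.91 + 0.09×1.38 + 0.33×0.16 = 0.6409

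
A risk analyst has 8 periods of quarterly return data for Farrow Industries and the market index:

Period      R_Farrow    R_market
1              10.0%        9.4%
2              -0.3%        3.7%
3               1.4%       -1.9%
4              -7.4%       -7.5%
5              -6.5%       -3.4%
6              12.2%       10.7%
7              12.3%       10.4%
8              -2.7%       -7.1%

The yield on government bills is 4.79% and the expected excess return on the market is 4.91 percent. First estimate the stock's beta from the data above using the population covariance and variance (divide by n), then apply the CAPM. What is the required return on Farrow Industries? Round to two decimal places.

9.59%

Mean R_i = (10.0 − 0.3 + 1.4 − 7.4 − 6.5 + 12.2 + 12.3 − 2.7) / 8 = 2.3750%
Mean R_m = (9.4 + 3.7 − 1.9 − 7.5 − 3.4 + 10.7 + 10.4 − 7.1) / 8 = 1.7875%
Σ(R_i − R̄_i)(R_m − R̄_m) = 411.4975  ⇒  Cov = 411.4975 / 8 = 51.4372
Σ(R_m − R̄_m)² = 420.9688  ⇒  Var(R_m) = 420.9688 / 8 = 52.6211
β = Cov / Var(R_m) = 51.4372 / 52.6211 = 0.9775
E(R) = R_f + β × MRP = 4.79% + 0.9775 × 4.91% = 9.59%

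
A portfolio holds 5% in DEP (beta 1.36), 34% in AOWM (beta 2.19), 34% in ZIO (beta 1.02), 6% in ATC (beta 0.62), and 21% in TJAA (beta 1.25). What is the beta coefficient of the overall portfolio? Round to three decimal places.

1.459

β_P = Σ w_i β_i = 0.05×1.36 + 0.34×2.19 + 0.34×1.02 + 0.06×0.62 + 0.21×1.25 = 1.4591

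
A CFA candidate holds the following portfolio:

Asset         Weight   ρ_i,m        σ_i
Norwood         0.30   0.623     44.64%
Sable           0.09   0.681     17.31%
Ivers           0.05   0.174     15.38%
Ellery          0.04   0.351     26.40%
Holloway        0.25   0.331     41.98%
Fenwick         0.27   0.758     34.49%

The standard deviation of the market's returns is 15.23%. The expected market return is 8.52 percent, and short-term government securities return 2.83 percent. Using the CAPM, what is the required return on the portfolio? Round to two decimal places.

10.47%

β_Norwood = 0.623 × 44.64% / 15.23% = 1.8260
β_Sable = 0.681 × 17.31% / 15.23% = 0.7740
β_Ivers = 0.174 × 15.38% / 15.23% = 0.1757
β_Ellery = 0.351 × 26.40% / 15.23% = 0.6084
β_Holloway = 0.331 × 41.98% / 15.23% = 0.9124
β_Fenwick = 0.758 × 34.49% / 15.23% = 1.7166
β_P = Σ w_i β_i = 0.30×1.8260 + 0.09×0.7740 + 0.05×0.1757 + 0.04×0.6084 + 0.25×0.9124 + 0.27×1.7166 = 1.3422
MRP = 8.52% − 2.83% = 5.69%
E(R_P) = R_f + β_P × MRP = 2.83% + 1.3422 × 5.69% = 10.47%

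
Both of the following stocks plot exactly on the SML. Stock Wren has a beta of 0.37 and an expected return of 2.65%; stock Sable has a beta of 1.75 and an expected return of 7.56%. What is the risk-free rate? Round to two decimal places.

Both satisfy E(R) = R_f + β·MRP, so the slope of the SML is
MRP = (7.56% − 2.65%) / (1.75 − 0.37) = 4.91% / 1.38 = 3.5580%
R_f = E(R_Wren) − β_Wren·MRP = 2.65% − 0.37 × 3.5580% = 1.3335%

1.33%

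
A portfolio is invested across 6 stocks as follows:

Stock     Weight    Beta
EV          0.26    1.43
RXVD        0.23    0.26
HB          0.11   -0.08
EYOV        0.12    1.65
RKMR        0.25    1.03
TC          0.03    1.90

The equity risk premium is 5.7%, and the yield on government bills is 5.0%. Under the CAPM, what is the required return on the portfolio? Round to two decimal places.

10.33%

β_P = Σ w_i β_i = 0.26×1.43 + 0.23×0.26 + 0.11×-0.08 + 0.12×1.65 + 0.25×1.03 + 0.03×1.90 = 0.9353
E(R_P) = R_f + β_P × MRP = 5.0% + 0.9353 × 5.7% = 10.33%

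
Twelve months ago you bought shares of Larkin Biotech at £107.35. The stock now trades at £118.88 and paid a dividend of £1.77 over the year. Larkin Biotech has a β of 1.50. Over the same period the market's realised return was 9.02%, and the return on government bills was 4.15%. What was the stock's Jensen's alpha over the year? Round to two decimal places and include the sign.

Realised HPR = (P1 + D1 − P0) / P0 = (118.88 + 1.77 − 107.35) / 107.35 = 13.30 / 107.35 = 12.3894%
MRP = 9.02% − 4.15% = 4.87%
CAPM required = R_f + β·MRP = 4.15% + 1.50 × 4.87% = 11.4550%
α = realised − required = 12.3894% − 11.4550% = +0.93%

+0.93%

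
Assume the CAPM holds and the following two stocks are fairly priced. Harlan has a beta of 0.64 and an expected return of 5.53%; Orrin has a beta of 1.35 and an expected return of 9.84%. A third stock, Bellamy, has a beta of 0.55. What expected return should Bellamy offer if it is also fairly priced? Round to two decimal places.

MRP (SML slope) = (9.84% − 5.53%) / (1.35 − 0.64) = 4.31% / 0.71 = 6.0704%
R_f (intercept) = 5.53% − 0.64 × 6.0704% = 1.6449%
E(R_Bellamy) = R_f + β × MRP = 1.6449% + 0.55 × 6.0704% = 4.98%

4.98%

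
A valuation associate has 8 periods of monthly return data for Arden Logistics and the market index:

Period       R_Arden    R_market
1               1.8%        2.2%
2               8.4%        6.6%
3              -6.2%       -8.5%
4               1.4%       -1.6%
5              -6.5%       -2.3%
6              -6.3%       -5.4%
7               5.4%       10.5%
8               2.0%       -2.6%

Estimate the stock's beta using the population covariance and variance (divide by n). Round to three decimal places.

Mean R_i = (1.8 + 8.4 − 6.2 + 1.4 − 6.5 − 6.3 + 5.4 + 2.0) / 8 = 0.0000%
Mean R_m = (2.2 + 6.6 − 8.5 − 1.6 − 2.3 − 5.4 + 10.5 − 2.6) / 8 = -0.1375%
Σ(R_i − R̄_i)(R_m − R̄_m) = 210.3300  ⇒  Cov = 210.3300 / 8 = 26.2913
Σ(R_m − R̄_m)² = 274.5188  ⇒  Var(R_m) = 274.5188 / 8 = 34.3149
β = Cov / Var(R_m) = 26.2913 / 34.3149 = 0.7662

0.766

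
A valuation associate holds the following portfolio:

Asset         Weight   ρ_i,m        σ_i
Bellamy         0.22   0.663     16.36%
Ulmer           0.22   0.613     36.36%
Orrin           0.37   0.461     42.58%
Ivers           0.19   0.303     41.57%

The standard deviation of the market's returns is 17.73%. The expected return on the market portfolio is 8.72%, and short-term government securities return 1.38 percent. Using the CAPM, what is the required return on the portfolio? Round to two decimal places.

β_Bellamy = 0.663 × 16.36% / 17.73% = 0.6118
β_Ulmer = 0.613 × 36.36% / 17.73% = 1.2571
β_Orrin = 0.461 × 42.58% / 17.73% = 1.1071
β_Ivers = 0.303 × 41.57% / 17.73% = 0.7104
β_P = Σ w_i β_i = 0.22×0.6118 + 0.22×1.2571 + 0.37×1.1071 + 0.19×0.7104 = 0.9558
MRP = 8.72% − 1.38% = 7.34%
E(R_P) = R_f + β_P × MRP = 1.38% + 0.9558 × 7.34% = 8.40%

8.40%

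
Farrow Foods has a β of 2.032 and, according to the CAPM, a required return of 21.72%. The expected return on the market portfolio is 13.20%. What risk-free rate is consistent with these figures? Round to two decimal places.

4.94%

E(R) = R_f + β(E(R_m) − R_f) = R_f(1 − β) + β·E(R_m)
21.72% = R_f × (1 − 2.032) + 2.032 × 13.20%
21.72% = R_f × -1.032 + 26.82240%
R_f = (21.72% − 26.82240%) / -1.032 = 4.94%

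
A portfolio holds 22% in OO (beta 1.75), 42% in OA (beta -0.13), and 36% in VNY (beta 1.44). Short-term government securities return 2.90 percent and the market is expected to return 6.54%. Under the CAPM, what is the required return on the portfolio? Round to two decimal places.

5.99%

β_P = Σ w_i β_i = 0.22×1.75 + 0.42×-0.13 + 0.36×1.44 = 0.8488
MRP = 6.54% − 2.90% = 3.64%
E(R_P) = R_f + β_P × MRP = 2.90% + 0.8488 × 3.64% = 5.99%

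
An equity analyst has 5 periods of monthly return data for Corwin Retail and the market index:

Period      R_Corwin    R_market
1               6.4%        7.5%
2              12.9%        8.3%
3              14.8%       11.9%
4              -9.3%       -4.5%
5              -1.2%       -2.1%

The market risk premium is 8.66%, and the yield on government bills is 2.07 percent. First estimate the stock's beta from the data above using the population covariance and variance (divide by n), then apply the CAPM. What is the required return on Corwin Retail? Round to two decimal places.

Mean R_i = (6.4 + 12.9 + 14.8 − 9.3 − 1.2) / 5 = 4.7200%
Mean R_m = (7.5 + 8.3 + 11.9 − 4.5 − 2.1) / 5 = 4.2200%
Σ(R_i − R̄_i)(R_m − R̄_m) = 275.9680  ⇒  Cov = 275.9680 / 5 = 55.1936
Σ(R_m − R̄_m)² = 202.3680  ⇒  Var(R_m) = 202.3680 / 5 = 40.4736
β = Cov / Var(R_m) = 55.1936 / 40.4736 = 1.3637
E(R) = R_f + β × MRP = 2.07% + 1.3637 × 8.66% = 13.88%

13.88%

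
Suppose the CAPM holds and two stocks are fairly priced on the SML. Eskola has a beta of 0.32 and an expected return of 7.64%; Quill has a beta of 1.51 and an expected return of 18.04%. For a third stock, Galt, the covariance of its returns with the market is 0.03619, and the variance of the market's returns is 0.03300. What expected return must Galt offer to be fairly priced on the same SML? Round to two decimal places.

14.43%

MRP = (18.04% − 7.64%) / (1.51 − 0.32) = 8.7395%
R_f = 7.64% − 0.32 × 8.7395% = 4.8434%
β_Galt = Cov / Var(R_m) = 0.03619 / 0.03300 = 1.0967
E(R_Galt) = R_f + β × MRP = 4.8434% + 1.0967 × 8.7395% = 14.43%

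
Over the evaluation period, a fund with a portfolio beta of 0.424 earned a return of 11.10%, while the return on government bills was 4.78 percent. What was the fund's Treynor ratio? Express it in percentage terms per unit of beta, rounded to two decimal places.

Treynor = (R_P − R_f) / β_P = (11.10% − 4.78%) / 0.4240 = 6.32% / 0.4240 = 14.91%

14.91%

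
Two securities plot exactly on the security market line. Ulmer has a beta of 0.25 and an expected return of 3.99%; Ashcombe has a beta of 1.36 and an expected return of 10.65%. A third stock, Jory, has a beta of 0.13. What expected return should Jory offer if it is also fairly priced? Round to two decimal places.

3.27%

MRP (SML slope) = (10.65% − 3.99%) / (1.36 − 0.25) = 6.66% / 1.11 = 6.0000%
R_f (intercept) = 3.99% − 0.25 × 6.0000% = 2.4900%
E(R_Jory) = R_f + β × MRP = 2.4900% + 0.13 × 6.0000% = 3.27%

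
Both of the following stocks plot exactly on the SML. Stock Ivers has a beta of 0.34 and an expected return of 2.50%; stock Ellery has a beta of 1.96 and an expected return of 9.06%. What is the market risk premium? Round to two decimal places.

4.05%

Both satisfy E(R) = R_f + β·MRP, so the slope of the SML is
MRP = (9.06% − 2.50%) / (1.96 − 0.34) = 6.56% / 1.62 = 4.0494%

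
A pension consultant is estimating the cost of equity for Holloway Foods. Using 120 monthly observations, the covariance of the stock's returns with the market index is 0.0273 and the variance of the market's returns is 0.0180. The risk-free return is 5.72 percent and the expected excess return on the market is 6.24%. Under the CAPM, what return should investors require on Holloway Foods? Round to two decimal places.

β = Cov(R_i, R_m) / Var(R_m) = 0.0273 / 0.0180 = 1.5167
E(R) = R_f + β × MRP = 5.72% + 1.5167 × 6.24% = 15.18%

15.18%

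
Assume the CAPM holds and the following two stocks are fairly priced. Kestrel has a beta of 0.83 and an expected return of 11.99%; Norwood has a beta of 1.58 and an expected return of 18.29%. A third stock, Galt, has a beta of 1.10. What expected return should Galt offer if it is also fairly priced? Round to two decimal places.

14.26%

MRP (SML slope) = (18.29% − 11.99%) / (1.58 − 0.83) = 6.30% / 0.75 = 8.4000%
R_f (intercept) = 11.99% − 0.83 × 8.4000% = 5.0180%
E(R_Galt) = R_f + β × MRP = 5.0180% + 1.10 × 8.4000% = 14.26%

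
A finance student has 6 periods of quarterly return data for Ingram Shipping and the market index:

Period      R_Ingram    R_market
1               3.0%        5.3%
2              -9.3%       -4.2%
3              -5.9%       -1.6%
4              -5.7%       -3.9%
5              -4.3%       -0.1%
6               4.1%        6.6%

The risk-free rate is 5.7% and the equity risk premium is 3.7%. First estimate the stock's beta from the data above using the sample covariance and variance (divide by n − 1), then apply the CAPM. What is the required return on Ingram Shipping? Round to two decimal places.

9.89%

Mean R_i = (3.0 − 9.3 − 5.9 − 5.7 − 4.3 + 4.1) / 6 = -3.0167%
Mean R_m = (5.3 − 4.2 − 1.6 − 3.9 − 0.1 + 6.6) / 6 = 0.3500%
Σ(R_i − R̄_i)(R_m − R̄_m) = 120.4550  ⇒  Cov = 120.4550 / 5 = 24.0910
Σ(R_m − R̄_m)² = 106.3350  ⇒  Var(R_m) = 106.3350 / 5 = 21.2670
β = Cov / Var(R_m) = 24.0910 / 21.2670 = 1.1328
E(R) = R_f + β × MRP = 5.7% + 1.1328 × 3.7% = 9.89%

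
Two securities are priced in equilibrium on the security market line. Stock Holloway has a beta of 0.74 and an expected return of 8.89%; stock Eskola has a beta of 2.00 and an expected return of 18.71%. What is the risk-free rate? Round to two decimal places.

Both satisfy E(R) = R_f + β·MRP, so the slope of the SML is
MRP = (18.71% − 8.89%) / (2.00 − 0.74) = 9.82% / 1.26 = 7.7937%
R_f = E(R_Holloway) − β_Holloway·MRP = 8.89% − 0.74 × 7.7937% = 3.1227%

3.12%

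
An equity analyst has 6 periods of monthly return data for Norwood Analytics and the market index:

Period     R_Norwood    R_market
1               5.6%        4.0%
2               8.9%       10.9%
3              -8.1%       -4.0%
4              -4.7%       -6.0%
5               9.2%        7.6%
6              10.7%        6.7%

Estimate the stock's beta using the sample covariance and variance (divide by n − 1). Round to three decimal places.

1.107

Mean R_i = (5.6 + 8.9 − 8.1 − 4.7 + 9.2 + 10.7) / 6 = 3.6000%
Mean R_m = (4.0 + 10.9 − 4.0 − 6.0 + 7.6 + 6.7) / 6 = 3.2000%
Σ(R_i − R̄_i)(R_m − R̄_m) = 252.5000  ⇒  Cov = 252.5000 / 5 = 50.5000
Σ(R_m − R̄_m)² = 228.0200  ⇒  Var(R_m) = 228.0200 / 5 = 45.6040
β = Cov / Var(R_m) = 50.5000 / 45.6040 = 1.1074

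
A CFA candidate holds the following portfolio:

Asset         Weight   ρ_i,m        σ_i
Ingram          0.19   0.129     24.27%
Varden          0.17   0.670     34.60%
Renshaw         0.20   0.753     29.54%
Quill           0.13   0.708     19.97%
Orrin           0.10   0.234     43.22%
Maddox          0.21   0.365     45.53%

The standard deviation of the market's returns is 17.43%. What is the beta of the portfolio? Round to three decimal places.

0.879

β_Ingram = 0.129 × 24.27% / 17.43% = 0.1796
β_Varden = 0.670 × 34.60% / 17.43% = 1.3300
β_Renshaw = 0.753 × 29.54% / 17.43% = 1.2762
β_Quill = 0.708 × 19.97% / 17.43% = 0.8112
β_Orrin = 0.234 × 43.22% / 17.43% = 0.5802
β_Maddox = 0.365 × 45.53% / 17.43% = 0.9534
β_P = Σ w_i β_i = 0.19×0.1796 + 0.17×1.3300 + 0.20×1.2762 + 0.13×0.8112 + 0.10×0.5802 + 0.21×0.9534 = 0.8792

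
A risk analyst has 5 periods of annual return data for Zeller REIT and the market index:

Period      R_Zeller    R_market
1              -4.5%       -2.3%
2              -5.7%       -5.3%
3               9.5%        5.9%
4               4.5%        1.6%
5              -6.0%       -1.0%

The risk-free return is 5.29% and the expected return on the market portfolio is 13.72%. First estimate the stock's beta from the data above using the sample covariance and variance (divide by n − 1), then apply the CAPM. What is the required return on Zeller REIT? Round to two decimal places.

Mean R_i = (-4.5 − 5.7 + 9.5 + 4.5 − 6.0) / 5 = -0.4400%
Mean R_m = (-2.3 − 5.3 + 5.9 + 1.6 − 1.0) / 5 = -0.2200%
Σ(R_i − R̄_i)(R_m − R̄_m) = 109.3260  ⇒  Cov = 109.3260 / 4 = 27.3315
Σ(R_m − R̄_m)² = 71.5080  ⇒  Var(R_m) = 71.5080 / 4 = 17.8770
β = Cov / Var(R_m) = 27.3315 / 17.8770 = 1.5289
MRP = 13.72% − 5.29% = 8.43%
E(R) = R_f + β × MRP = 5.29% + 1.5289 × 8.43% = 18.18%

18.18%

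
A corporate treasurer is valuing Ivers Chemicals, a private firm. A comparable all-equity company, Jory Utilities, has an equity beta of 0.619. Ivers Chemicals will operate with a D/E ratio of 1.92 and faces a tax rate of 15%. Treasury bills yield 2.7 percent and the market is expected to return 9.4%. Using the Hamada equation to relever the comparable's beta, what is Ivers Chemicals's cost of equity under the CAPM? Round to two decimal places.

β_L = β_U × [1 + (1 − t)(D/E)] = 0.619 × [1 + (1 − 0.15) × 1.92]
    = 0.619 × [1 + 0.85 × 1.92] = 0.619 × 2.6320 = 1.6292
MRP = 9.4% − 2.7% = 6.70%
E(R) = R_f + β_L × MRP = 2.7% + 1.6292 × 6.7% = 13.62%

13.62%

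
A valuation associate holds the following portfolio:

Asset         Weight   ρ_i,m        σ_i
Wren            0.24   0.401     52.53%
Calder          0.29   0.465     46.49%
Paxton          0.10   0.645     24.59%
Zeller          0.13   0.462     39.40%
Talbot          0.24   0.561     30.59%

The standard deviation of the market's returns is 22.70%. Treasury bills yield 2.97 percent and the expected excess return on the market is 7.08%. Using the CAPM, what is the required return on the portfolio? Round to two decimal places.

9.02%

β_Wren = 0.401 × 52.53% / 22.70% = 0.9280
β_Calder = 0.465 × 46.49% / 22.70% = 0.9523
β_Paxton = 0.645 × 24.59% / 22.70% = 0.6987
β_Zeller = 0.462 × 39.40% / 22.70% = 0.8019
β_Talbot = 0.561 × 30.59% / 22.70% = 0.7560
β_P = Σ w_i β_i = 0.24×0.9280 + 0.29×0.9523 + 0.10×0.6987 + 0.13×0.8019 + 0.24×0.7560 = 0.8544
E(R_P) = R_f + β_P × MRP = 2.97% + 0.8544 × 7.08% = 9.02%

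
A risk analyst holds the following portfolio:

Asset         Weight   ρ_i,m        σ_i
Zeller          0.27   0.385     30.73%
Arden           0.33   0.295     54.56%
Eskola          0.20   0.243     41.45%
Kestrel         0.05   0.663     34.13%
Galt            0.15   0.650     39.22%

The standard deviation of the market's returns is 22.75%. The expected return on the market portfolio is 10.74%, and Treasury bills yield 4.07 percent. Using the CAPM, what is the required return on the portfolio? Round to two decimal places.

8.61%

β_Zeller = 0.385 × 30.73% / 22.75% = 0.5200
β_Arden = 0.295 × 54.56% / 22.75% = 0.7075
β_Eskola = 0.243 × 41.45% / 22.75% = 0.4427
β_Kestrel = 0.663 × 34.13% / 22.75% = 0.9946
β_Galt = 0.650 × 39.22% / 22.75% = 1.1206
β_P = Σ w_i β_i = 0.27×0.5200 + 0.33×0.7075 + 0.20×0.4427 + 0.05×0.9946 + 0.15×1.1206 = 0.6802
MRP = 10.74% − 4.07% = 6.67%
E(R_P) = R_f + β_P × MRP = 4.07% + 0.6802 × 6.67% = 8.61%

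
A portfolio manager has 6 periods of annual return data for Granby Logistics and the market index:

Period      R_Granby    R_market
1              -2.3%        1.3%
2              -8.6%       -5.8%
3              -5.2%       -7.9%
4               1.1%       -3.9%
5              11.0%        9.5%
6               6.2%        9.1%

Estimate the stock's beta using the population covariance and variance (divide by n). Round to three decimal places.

Mean R_i = (-2.3 − 8.6 − 5.2 + 1.1 + 11.0 + 6.2) / 6 = 0.3667%
Mean R_m = (1.3 − 5.8 − 7.9 − 3.9 + 9.5 + 9.1) / 6 = 0.3833%
Σ(R_i − R̄_i)(R_m − R̄_m) = 243.7567  ⇒  Cov = 243.7567 / 6 = 40.6261
Σ(R_m − R̄_m)² = 285.1283  ⇒  Var(R_m) = 285.1283 / 6 = 47.5214
β = Cov / Var(R_m) = 40.6261 / 47.5214 = 0.8549

0.855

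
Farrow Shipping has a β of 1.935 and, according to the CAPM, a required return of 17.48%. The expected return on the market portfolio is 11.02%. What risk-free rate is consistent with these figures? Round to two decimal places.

E(R) = R_f + β(E(R_m) − R_f) = R_f(1 − β) + β·E(R_m)
17.48% = R_f × (1 − 1.935) + 1.935 × 11.02%
17.48% = R_f × -0.935 + 21.32370%
R_f = (17.48% − 21.32370%) / -0.935 = 4.11%

4.11%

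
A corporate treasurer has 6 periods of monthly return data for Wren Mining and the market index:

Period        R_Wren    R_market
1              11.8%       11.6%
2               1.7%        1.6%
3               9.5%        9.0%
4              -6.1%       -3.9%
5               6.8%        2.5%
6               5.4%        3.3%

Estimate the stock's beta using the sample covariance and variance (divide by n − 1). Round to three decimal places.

1.086

Mean R_i = (11.8 + 1.7 + 9.5 − 6.1 + 6.8 + 5.4) / 6 = 4.8500%
Mean R_m = (11.6 + 1.6 + 9.0 − 3.9 + 2.5 + 3.3) / 6 = 4.0167%
Σ(R_i − R̄_i)(R_m − R̄_m) = 166.8250  ⇒  Cov = 166.8250 / 5 = 33.3650
Σ(R_m − R̄_m)² = 153.6683  ⇒  Var(R_m) = 153.6683 / 5 = 30.7337
β = Cov / Var(R_m) = 33.3650 / 30.7337 = 1.0856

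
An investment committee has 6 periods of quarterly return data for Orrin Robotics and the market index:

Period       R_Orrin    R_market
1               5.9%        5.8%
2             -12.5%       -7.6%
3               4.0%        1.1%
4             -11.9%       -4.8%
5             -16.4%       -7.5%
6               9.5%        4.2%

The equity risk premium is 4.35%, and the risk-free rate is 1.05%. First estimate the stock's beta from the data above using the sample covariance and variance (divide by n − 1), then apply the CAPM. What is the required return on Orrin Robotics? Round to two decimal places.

8.99%

Mean R_i = (5.9 − 12.5 + 4.0 − 11.9 − 16.4 + 9.5) / 6 = -3.5667%
Mean R_m = (5.8 − 7.6 + 1.1 − 4.8 − 7.5 + 4.2) / 6 = -1.4667%
Σ(R_i − R̄_i)(R_m − R̄_m) = 322.2533  ⇒  Cov = 322.2533 / 5 = 64.4507
Σ(R_m − R̄_m)² = 176.6333  ⇒  Var(R_m) = 176.6333 / 5 = 35.3267
β = Cov / Var(R_m) = 64.4507 / 35.3267 = 1.8244
E(R) = R_f + β × MRP = 1.05% + 1.8244 × 4.35% = 8.99%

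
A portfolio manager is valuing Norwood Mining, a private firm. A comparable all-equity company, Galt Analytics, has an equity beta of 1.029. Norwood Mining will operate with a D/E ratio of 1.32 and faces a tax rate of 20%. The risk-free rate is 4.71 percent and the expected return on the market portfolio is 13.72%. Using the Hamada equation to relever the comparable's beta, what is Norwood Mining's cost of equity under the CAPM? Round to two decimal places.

23.77%

β_L = β_U × [1 + (1 − t)(D/E)] = 1.029 × [1 + (1 − 0.20) × 1.32]
    = 1.029 × [1 + 0.80 × 1.32] = 1.029 × 2.0560 = 2.1156
MRP = 13.72% − 4.71% = 9.01%
E(R) = R_f + β_L × MRP = 4.71% + 2.1156 × 9.01% = 23.77%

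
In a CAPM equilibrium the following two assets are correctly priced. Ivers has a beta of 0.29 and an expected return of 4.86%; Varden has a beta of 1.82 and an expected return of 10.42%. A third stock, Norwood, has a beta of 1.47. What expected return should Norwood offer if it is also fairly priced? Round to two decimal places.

MRP (SML slope) = (10.42% − 4.86%) / (1.82 − 0.29) = 5.56% / 1.53 = 3.6340%
R_f (intercept) = 4.86% − 0.29 × 3.6340% = 3.8061%
E(R_Norwood) = R_f + β × MRP = 3.8061% + 1.47 × 3.6340% = 9.15%

9.15%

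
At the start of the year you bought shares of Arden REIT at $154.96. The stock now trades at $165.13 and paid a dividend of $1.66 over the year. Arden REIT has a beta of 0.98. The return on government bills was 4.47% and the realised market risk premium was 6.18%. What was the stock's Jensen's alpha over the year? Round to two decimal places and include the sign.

-2.89%

Realised HPR = (P1 + D1 − P0) / P0 = (165.13 + 1.66 − 154.96) / 154.96 = 11.83 / 154.96 = 7.6342%
CAPM required = R_f + β·MRP = 4.47% + 0.98 × 6.18% = 10.5264%
α = realised − required = 7.6342% − 10.5264% = -2.89%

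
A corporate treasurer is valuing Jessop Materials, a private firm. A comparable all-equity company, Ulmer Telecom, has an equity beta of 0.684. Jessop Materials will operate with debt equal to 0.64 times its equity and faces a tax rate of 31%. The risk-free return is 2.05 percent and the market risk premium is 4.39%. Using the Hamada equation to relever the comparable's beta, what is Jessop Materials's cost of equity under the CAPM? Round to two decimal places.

6.38%

β_L = β_U × [1 + (1 − t)(D/E)] = 0.684 × [1 + (1 − 0.31) × 0.64]
    = 0.684 × [1 + 0.69 × 0.64] = 0.684 × 1.4416 = 0.9861
E(R) = R_f + β_L × MRP = 2.05% + 0.9861 × 4.39% = 6.38%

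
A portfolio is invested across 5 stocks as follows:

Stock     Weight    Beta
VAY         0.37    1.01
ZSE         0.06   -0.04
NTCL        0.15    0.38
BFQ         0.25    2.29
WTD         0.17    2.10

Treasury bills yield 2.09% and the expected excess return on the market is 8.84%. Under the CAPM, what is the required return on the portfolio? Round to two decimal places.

β_P = Σ w_i β_i = 0.37×1.01 + 0.06×-0.04 + 0.15×0.38 + 0.25×2.29 + 0.17×2.10 = 1.3578
E(R_P) = R_f + β_P × MRP = 2.09% + 1.3578 × 8.84% = 14.09%

14.09%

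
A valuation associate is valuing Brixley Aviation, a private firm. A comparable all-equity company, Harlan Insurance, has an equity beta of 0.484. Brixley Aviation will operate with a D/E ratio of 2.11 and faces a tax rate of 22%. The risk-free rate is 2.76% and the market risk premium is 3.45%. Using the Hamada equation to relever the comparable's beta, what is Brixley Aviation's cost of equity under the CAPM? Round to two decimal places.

7.18%

β_L = β_U × [1 + (1 − t)(D/E)] = 0.484 × [1 + (1 − 0.22) × 2.11]
    = 0.484 × [1 + 0.78 × 2.11] = 0.484 × 2.6458 = 1.2806
E(R) = R_f + β_L × MRP = 2.76% + 1.2806 × 3.45% = 7.18%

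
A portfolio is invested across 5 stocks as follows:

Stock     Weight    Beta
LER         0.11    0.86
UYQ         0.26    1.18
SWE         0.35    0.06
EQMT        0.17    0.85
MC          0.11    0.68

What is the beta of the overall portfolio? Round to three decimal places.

0.642

β_P = Σ w_i β_i = 0.11×0.86 + 0.26×1.18 + 0.35×0.06 + 0.17×0.85 + 0.11×0.68 = 0.6417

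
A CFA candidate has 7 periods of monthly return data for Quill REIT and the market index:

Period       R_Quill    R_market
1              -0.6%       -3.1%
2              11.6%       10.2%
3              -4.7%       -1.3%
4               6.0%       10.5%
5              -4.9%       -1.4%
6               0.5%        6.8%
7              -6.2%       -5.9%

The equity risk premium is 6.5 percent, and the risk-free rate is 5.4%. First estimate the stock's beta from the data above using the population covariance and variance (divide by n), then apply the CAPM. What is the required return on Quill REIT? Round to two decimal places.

Mean R_i = (-0.6 + 11.6 − 4.7 + 6.0 − 4.9 + 0.5 − 6.2) / 7 = 0.2429%
Mean R_m = (-3.1 + 10.2 − 1.3 + 10.5 − 1.4 + 6.8 − 5.9) / 7 = 2.2571%
Σ(R_i − R̄_i)(R_m − R̄_m) = 232.2929  ⇒  Cov = 232.2929 / 7 = 33.1847
Σ(R_m − R̄_m)² = 272.9371  ⇒  Var(R_m) = 272.9371 / 7 = 38.9910
β = Cov / Var(R_m) = 33.1847 / 38.9910 = 0.8511
E(R) = R_f + β × MRP = 5.4% + 0.8511 × 6.5% = 10.93%

10.93%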